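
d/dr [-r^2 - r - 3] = -2*r - 1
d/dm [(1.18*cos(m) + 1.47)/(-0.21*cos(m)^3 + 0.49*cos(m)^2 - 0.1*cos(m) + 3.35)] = (-0.4956*cos(m)^3 - 0.3479*cos(m)^2 + 1.4406*cos(m) - 4.1)*sin(m)/(0.0441*cos(m)^6 - 0.2058*cos(m)^5 + 0.2821*cos(m)^4 - 1.505*cos(m)^3 + 3.293*cos(m)^2 - 0.67*cos(m) + 11.2225)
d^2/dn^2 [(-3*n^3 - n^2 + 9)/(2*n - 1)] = 2*(-12*n^3 + 18*n^2 - 9*n + 35)/(8*n^3 - 12*n^2 + 6*n - 1)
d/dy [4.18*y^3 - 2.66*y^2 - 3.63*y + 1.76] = 12.54*y^2 - 5.32*y - 3.63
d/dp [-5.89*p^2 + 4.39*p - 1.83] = 4.39 - 11.78*p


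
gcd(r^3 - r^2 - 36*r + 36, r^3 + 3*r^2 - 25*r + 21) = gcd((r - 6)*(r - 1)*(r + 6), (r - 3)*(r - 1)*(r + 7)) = r - 1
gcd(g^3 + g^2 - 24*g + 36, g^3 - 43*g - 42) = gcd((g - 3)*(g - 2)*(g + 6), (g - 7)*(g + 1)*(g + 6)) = g + 6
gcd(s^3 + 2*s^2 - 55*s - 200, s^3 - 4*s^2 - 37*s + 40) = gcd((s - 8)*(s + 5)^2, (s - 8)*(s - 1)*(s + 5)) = s^2 - 3*s - 40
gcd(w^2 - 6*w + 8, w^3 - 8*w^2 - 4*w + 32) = w - 2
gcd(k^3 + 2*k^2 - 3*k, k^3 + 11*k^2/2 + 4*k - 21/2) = k^2 + 2*k - 3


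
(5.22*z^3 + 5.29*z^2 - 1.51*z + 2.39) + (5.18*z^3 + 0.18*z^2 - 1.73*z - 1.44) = 10.4*z^3 + 5.47*z^2 - 3.24*z + 0.95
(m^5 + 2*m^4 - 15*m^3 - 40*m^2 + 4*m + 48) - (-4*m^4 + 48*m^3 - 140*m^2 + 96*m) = m^5 + 6*m^4 - 63*m^3 + 100*m^2 - 92*m + 48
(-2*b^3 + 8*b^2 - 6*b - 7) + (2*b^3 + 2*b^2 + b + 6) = 10*b^2 - 5*b - 1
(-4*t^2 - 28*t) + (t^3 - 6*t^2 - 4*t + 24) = t^3 - 10*t^2 - 32*t + 24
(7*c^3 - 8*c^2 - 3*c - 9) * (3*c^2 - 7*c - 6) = 21*c^5 - 73*c^4 + 5*c^3 + 42*c^2 + 81*c + 54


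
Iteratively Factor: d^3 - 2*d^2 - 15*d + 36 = (d + 4)*(d^2 - 6*d + 9) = (d - 3)*(d + 4)*(d - 3)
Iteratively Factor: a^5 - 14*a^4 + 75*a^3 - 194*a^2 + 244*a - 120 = (a - 5)*(a^4 - 9*a^3 + 30*a^2 - 44*a + 24) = (a - 5)*(a - 2)*(a^3 - 7*a^2 + 16*a - 12) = (a - 5)*(a - 3)*(a - 2)*(a^2 - 4*a + 4) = (a - 5)*(a - 3)*(a - 2)^2*(a - 2)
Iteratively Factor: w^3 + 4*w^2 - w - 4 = (w + 1)*(w^2 + 3*w - 4) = (w + 1)*(w + 4)*(w - 1)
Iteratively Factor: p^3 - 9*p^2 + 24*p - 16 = (p - 4)*(p^2 - 5*p + 4) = (p - 4)*(p - 1)*(p - 4)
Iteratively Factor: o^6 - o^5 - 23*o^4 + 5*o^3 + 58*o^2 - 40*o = (o + 2)*(o^5 - 3*o^4 - 17*o^3 + 39*o^2 - 20*o) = (o - 1)*(o + 2)*(o^4 - 2*o^3 - 19*o^2 + 20*o) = (o - 1)*(o + 2)*(o + 4)*(o^3 - 6*o^2 + 5*o) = o*(o - 1)*(o + 2)*(o + 4)*(o^2 - 6*o + 5) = o*(o - 5)*(o - 1)*(o + 2)*(o + 4)*(o - 1)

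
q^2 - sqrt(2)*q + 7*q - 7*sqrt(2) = (q + 7)*(q - sqrt(2))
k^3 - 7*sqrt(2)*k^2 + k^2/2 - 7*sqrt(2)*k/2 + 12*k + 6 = (k + 1/2)*(k - 6*sqrt(2))*(k - sqrt(2))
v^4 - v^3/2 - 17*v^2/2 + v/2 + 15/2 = (v - 3)*(v - 1)*(v + 1)*(v + 5/2)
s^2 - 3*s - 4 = (s - 4)*(s + 1)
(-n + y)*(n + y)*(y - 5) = -n^2*y + 5*n^2 + y^3 - 5*y^2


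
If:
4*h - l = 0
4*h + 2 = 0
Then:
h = -1/2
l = -2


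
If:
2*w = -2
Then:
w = -1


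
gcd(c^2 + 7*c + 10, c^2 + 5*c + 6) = c + 2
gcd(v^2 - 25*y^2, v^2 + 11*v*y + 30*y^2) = v + 5*y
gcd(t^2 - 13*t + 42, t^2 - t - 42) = t - 7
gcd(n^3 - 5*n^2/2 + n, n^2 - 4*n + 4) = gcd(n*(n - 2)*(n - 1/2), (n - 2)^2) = n - 2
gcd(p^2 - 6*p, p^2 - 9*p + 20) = 1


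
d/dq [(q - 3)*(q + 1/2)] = 2*q - 5/2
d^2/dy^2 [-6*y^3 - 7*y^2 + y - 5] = -36*y - 14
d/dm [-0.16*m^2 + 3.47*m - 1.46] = 3.47 - 0.32*m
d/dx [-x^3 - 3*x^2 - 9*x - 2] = -3*x^2 - 6*x - 9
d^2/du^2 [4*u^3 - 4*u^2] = 24*u - 8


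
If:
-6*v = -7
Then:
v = 7/6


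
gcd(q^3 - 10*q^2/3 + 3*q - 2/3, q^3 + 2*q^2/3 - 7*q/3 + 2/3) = q^2 - 4*q/3 + 1/3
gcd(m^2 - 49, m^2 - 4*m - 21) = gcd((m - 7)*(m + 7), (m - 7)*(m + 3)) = m - 7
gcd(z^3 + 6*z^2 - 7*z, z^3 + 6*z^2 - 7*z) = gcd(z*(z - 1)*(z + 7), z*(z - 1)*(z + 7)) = z^3 + 6*z^2 - 7*z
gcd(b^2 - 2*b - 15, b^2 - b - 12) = b + 3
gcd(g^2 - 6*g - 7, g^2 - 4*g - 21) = g - 7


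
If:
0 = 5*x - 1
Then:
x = 1/5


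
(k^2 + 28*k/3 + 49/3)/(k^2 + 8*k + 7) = (k + 7/3)/(k + 1)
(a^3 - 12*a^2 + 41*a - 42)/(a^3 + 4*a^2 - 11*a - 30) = (a^2 - 9*a + 14)/(a^2 + 7*a + 10)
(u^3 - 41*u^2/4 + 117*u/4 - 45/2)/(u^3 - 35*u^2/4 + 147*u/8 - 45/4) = 2*(u - 3)/(2*u - 3)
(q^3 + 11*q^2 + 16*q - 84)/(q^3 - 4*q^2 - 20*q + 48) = (q^2 + 13*q + 42)/(q^2 - 2*q - 24)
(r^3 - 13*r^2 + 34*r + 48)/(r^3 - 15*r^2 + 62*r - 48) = (r + 1)/(r - 1)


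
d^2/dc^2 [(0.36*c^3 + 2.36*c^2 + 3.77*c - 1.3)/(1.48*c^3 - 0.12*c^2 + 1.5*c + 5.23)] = (-1.77635683940025e-15*c^7 + 10.46656*c^6 + 44.751648*c^5 - 103.06128*c^4 - 265.757488*c^3 - 341.772*c^2 + 135.057696*c + 62.472628)/(3.241792*c^9 - 0.788544*c^8 + 9.920736*c^7 + 32.767248*c^6 + 4.481712*c^5 + 69.079536*c^4 + 119.173476*c^3 + 25.455456*c^2 + 123.08805*c + 143.055667)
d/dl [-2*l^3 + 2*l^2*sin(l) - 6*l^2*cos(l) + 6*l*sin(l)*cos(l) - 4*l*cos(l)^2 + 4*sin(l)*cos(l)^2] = 6*l^2*sin(l) + 2*l^2*cos(l) - 6*l^2 + 4*l*sin(l) + 4*l*sin(2*l) - 12*l*cos(l) + 6*l*cos(2*l) + 3*sin(2*l) + cos(l) - 2*cos(2*l) + 3*cos(3*l) - 2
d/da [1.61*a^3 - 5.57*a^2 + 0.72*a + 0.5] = 4.83*a^2 - 11.14*a + 0.72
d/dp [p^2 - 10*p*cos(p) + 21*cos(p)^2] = 10*p*sin(p) + 2*p - 21*sin(2*p) - 10*cos(p)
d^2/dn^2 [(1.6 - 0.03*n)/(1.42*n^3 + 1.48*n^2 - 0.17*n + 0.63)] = (-0.362952*n^5 + 38.336592*n^4 + 53.655052*n^3 + 19.032456*n^2 - 10.835688*n - 2.897626)/(2.863288*n^9 + 8.952816*n^8 + 8.30274*n^7 + 4.909156*n^6 + 6.950058*n^5 + 3.35568*n^4 + 0.734833*n^3 + 1.816857*n^2 - 0.202419*n + 0.250047)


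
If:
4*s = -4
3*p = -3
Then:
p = -1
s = -1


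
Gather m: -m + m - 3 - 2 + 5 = 0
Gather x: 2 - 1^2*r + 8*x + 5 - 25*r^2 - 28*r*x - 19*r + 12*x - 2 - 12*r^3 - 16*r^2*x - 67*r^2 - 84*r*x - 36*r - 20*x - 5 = -12*r^3 - 92*r^2 - 56*r + x*(-16*r^2 - 112*r)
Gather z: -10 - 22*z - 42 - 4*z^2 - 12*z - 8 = -4*z^2 - 34*z - 60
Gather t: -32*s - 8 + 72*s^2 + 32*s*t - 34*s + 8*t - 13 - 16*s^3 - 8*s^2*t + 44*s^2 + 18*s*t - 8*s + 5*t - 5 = -16*s^3 + 116*s^2 - 74*s + t*(-8*s^2 + 50*s + 13) - 26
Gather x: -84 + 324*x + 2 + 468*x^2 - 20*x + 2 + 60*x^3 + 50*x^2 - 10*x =60*x^3 + 518*x^2 + 294*x - 80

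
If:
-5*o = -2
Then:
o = 2/5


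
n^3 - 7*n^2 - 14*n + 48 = (n - 8)*(n - 2)*(n + 3)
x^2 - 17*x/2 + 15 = (x - 6)*(x - 5/2)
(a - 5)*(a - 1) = a^2 - 6*a + 5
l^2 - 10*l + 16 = (l - 8)*(l - 2)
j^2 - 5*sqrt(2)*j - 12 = (j - 6*sqrt(2))*(j + sqrt(2))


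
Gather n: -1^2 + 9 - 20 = -12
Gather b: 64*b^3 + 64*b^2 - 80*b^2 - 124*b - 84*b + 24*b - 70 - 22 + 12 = 64*b^3 - 16*b^2 - 184*b - 80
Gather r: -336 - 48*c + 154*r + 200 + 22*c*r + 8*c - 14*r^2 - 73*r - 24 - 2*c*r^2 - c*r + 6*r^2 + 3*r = -40*c + r^2*(-2*c - 8) + r*(21*c + 84) - 160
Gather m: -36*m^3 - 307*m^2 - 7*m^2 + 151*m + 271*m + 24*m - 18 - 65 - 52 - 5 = -36*m^3 - 314*m^2 + 446*m - 140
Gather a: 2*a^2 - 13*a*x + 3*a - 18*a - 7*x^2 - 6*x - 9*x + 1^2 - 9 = 2*a^2 + a*(-13*x - 15) - 7*x^2 - 15*x - 8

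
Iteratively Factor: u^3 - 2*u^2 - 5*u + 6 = (u - 3)*(u^2 + u - 2) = (u - 3)*(u + 2)*(u - 1)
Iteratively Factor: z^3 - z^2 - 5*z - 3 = (z + 1)*(z^2 - 2*z - 3) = (z - 3)*(z + 1)*(z + 1)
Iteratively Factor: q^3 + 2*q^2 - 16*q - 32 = (q + 4)*(q^2 - 2*q - 8) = (q + 2)*(q + 4)*(q - 4)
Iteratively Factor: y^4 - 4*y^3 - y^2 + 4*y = (y + 1)*(y^3 - 5*y^2 + 4*y) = (y - 4)*(y + 1)*(y^2 - y) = y*(y - 4)*(y + 1)*(y - 1)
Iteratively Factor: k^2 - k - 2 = (k - 2)*(k + 1)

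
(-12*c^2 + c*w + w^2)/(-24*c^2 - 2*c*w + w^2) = (-3*c + w)/(-6*c + w)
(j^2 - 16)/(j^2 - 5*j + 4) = (j + 4)/(j - 1)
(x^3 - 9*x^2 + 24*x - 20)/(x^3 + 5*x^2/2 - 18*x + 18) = 2*(x^2 - 7*x + 10)/(2*x^2 + 9*x - 18)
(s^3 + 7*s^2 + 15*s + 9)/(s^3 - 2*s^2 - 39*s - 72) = (s + 1)/(s - 8)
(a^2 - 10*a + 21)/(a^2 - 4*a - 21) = (a - 3)/(a + 3)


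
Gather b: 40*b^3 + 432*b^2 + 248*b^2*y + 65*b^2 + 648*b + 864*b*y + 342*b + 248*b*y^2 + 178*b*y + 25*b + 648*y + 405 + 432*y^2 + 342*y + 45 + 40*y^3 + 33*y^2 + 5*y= 40*b^3 + b^2*(248*y + 497) + b*(248*y^2 + 1042*y + 1015) + 40*y^3 + 465*y^2 + 995*y + 450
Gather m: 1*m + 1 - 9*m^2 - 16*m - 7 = -9*m^2 - 15*m - 6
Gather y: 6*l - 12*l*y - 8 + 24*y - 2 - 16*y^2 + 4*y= 6*l - 16*y^2 + y*(28 - 12*l) - 10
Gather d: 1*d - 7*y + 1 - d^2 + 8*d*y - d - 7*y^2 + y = -d^2 + 8*d*y - 7*y^2 - 6*y + 1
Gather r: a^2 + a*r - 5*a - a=a^2 + a*r - 6*a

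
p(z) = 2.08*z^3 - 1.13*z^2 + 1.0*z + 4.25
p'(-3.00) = 63.94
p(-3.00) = -65.08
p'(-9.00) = 526.78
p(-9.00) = -1612.60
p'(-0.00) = 1.00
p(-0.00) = 4.25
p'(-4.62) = 144.63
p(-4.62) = -229.60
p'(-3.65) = 92.38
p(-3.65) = -115.60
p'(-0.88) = 7.82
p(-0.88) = 1.08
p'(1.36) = 9.47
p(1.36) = 8.75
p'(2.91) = 47.26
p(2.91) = 48.85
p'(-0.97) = 9.06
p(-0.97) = 0.32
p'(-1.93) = 28.61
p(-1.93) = -16.84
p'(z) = 6.24*z^2 - 2.26*z + 1.0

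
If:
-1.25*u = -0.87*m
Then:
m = 1.4367816091954*u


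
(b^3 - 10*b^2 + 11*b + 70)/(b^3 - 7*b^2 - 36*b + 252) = (b^2 - 3*b - 10)/(b^2 - 36)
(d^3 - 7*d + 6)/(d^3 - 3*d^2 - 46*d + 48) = (d^2 + d - 6)/(d^2 - 2*d - 48)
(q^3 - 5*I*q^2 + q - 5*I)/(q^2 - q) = (q^3 - 5*I*q^2 + q - 5*I)/(q*(q - 1))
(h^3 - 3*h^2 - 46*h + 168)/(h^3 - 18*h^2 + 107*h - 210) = (h^2 + 3*h - 28)/(h^2 - 12*h + 35)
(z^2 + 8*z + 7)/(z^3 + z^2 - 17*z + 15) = (z^2 + 8*z + 7)/(z^3 + z^2 - 17*z + 15)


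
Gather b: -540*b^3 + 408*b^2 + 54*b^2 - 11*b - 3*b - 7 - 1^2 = -540*b^3 + 462*b^2 - 14*b - 8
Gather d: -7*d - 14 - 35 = -7*d - 49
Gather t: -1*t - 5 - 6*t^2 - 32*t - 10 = -6*t^2 - 33*t - 15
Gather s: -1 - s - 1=-s - 2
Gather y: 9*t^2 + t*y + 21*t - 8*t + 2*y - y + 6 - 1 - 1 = 9*t^2 + 13*t + y*(t + 1) + 4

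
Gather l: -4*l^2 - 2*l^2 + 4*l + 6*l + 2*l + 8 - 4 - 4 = -6*l^2 + 12*l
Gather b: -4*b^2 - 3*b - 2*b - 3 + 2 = -4*b^2 - 5*b - 1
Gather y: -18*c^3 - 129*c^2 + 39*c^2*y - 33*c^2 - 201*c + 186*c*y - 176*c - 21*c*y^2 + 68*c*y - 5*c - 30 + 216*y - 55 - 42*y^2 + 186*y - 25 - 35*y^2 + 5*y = -18*c^3 - 162*c^2 - 382*c + y^2*(-21*c - 77) + y*(39*c^2 + 254*c + 407) - 110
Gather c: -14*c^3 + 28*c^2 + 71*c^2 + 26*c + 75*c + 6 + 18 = -14*c^3 + 99*c^2 + 101*c + 24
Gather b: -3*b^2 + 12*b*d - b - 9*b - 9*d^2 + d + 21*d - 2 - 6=-3*b^2 + b*(12*d - 10) - 9*d^2 + 22*d - 8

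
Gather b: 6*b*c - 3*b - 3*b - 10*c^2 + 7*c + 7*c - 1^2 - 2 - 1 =b*(6*c - 6) - 10*c^2 + 14*c - 4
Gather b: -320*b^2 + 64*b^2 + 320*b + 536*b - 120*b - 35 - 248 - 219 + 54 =-256*b^2 + 736*b - 448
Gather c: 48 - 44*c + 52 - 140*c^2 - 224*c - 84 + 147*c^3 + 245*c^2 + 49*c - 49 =147*c^3 + 105*c^2 - 219*c - 33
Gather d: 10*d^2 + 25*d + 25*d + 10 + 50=10*d^2 + 50*d + 60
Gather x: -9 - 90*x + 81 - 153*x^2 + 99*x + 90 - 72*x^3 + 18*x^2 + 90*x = -72*x^3 - 135*x^2 + 99*x + 162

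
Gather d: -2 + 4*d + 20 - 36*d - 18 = -32*d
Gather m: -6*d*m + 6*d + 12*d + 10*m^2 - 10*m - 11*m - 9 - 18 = 18*d + 10*m^2 + m*(-6*d - 21) - 27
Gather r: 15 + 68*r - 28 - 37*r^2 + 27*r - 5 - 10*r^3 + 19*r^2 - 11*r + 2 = -10*r^3 - 18*r^2 + 84*r - 16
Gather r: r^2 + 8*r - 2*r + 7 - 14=r^2 + 6*r - 7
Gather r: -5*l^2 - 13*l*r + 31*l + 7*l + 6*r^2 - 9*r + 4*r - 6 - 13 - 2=-5*l^2 + 38*l + 6*r^2 + r*(-13*l - 5) - 21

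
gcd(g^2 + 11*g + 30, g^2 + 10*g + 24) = g + 6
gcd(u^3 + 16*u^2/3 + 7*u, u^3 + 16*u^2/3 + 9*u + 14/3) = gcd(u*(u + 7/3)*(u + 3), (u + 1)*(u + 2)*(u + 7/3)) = u + 7/3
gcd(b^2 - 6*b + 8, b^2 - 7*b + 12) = b - 4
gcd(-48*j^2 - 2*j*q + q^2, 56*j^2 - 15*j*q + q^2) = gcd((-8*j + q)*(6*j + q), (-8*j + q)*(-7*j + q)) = -8*j + q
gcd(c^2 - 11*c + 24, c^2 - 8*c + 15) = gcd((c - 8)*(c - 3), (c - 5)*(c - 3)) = c - 3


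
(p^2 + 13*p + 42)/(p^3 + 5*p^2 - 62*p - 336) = 1/(p - 8)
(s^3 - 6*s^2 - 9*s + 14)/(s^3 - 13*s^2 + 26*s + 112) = (s - 1)/(s - 8)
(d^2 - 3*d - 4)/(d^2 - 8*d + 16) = (d + 1)/(d - 4)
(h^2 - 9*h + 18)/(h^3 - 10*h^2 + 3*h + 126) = (h - 3)/(h^2 - 4*h - 21)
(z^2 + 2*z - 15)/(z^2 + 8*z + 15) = (z - 3)/(z + 3)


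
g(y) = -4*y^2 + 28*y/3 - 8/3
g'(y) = 28/3 - 8*y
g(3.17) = -13.28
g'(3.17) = -16.03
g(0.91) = 2.51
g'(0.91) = 2.05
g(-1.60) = -27.84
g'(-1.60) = 22.13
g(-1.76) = -31.48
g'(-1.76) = 23.41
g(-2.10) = -39.91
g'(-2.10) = 26.13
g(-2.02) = -37.84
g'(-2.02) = 25.49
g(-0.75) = -11.92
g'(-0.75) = 15.33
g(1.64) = 1.88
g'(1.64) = -3.79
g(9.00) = -242.67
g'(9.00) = -62.67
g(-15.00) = -1042.67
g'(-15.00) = 129.33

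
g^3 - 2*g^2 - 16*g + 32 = (g - 4)*(g - 2)*(g + 4)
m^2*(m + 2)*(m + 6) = m^4 + 8*m^3 + 12*m^2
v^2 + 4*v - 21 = (v - 3)*(v + 7)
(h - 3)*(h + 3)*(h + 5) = h^3 + 5*h^2 - 9*h - 45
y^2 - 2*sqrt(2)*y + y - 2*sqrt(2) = (y + 1)*(y - 2*sqrt(2))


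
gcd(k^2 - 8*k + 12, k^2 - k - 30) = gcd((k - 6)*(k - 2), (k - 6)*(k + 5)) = k - 6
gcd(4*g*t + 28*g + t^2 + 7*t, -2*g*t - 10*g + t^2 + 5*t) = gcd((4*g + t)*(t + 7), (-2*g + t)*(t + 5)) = 1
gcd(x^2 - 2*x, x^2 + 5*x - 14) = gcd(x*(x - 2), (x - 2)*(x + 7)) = x - 2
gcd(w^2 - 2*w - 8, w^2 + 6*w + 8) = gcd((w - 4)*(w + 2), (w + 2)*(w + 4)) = w + 2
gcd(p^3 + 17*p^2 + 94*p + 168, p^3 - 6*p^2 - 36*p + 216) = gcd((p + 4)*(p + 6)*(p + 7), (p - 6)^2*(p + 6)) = p + 6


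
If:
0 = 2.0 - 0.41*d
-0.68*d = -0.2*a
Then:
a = 16.59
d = 4.88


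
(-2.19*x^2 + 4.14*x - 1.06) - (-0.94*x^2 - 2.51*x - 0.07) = -1.25*x^2 + 6.65*x - 0.99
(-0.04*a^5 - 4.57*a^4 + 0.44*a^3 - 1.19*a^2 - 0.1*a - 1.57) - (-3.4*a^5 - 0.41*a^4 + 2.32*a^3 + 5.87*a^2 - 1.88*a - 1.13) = 3.36*a^5 - 4.16*a^4 - 1.88*a^3 - 7.06*a^2 + 1.78*a - 0.44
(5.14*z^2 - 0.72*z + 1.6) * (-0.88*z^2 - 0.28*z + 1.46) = -4.5232*z^4 - 0.8056*z^3 + 6.298*z^2 - 1.4992*z + 2.336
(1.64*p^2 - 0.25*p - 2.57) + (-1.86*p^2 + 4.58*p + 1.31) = -0.22*p^2 + 4.33*p - 1.26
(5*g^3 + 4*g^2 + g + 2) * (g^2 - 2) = 5*g^5 + 4*g^4 - 9*g^3 - 6*g^2 - 2*g - 4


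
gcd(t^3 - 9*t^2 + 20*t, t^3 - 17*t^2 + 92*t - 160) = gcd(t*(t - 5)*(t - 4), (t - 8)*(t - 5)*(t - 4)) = t^2 - 9*t + 20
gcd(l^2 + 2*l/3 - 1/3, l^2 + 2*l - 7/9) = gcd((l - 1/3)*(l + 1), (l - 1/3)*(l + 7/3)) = l - 1/3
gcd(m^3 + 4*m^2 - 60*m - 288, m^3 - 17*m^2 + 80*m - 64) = m - 8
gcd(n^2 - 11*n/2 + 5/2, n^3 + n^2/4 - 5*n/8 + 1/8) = n - 1/2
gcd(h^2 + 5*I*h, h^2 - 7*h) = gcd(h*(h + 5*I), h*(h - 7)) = h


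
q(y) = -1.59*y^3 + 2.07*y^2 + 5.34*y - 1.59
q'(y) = -4.77*y^2 + 4.14*y + 5.34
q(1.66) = 5.71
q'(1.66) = -0.93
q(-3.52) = 74.61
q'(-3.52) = -68.34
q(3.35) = -20.25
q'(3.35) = -34.32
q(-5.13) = 240.15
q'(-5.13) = -141.43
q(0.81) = 3.25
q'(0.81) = 5.56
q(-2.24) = 14.71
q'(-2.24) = -27.87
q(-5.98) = 380.52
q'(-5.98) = -189.99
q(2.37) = 1.53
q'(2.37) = -11.64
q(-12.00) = 2979.93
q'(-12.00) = -731.22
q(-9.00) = 1277.13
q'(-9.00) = -418.29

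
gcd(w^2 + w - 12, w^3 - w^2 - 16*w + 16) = w + 4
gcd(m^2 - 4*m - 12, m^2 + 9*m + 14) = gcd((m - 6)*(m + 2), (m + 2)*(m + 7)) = m + 2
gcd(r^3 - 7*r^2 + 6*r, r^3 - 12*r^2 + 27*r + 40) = 1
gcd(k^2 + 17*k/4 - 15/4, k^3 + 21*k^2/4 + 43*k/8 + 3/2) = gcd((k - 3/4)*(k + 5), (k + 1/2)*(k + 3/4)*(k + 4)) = 1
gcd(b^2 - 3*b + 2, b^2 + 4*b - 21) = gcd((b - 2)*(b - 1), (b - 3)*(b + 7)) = 1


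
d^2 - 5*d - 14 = (d - 7)*(d + 2)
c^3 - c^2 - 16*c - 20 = (c - 5)*(c + 2)^2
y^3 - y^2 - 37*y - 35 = (y - 7)*(y + 1)*(y + 5)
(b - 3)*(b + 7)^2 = b^3 + 11*b^2 + 7*b - 147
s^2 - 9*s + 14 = (s - 7)*(s - 2)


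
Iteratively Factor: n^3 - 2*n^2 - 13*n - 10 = (n + 1)*(n^2 - 3*n - 10) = (n - 5)*(n + 1)*(n + 2)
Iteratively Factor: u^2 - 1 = (u - 1)*(u + 1)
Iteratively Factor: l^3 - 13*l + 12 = (l - 1)*(l^2 + l - 12) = (l - 1)*(l + 4)*(l - 3)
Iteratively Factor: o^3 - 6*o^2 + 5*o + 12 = (o - 3)*(o^2 - 3*o - 4) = (o - 4)*(o - 3)*(o + 1)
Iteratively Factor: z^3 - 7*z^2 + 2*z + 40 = (z - 5)*(z^2 - 2*z - 8) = (z - 5)*(z + 2)*(z - 4)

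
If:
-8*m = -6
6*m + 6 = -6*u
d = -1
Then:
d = -1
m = 3/4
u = -7/4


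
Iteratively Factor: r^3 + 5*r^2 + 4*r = (r)*(r^2 + 5*r + 4) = r*(r + 1)*(r + 4)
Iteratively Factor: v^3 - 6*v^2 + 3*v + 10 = (v + 1)*(v^2 - 7*v + 10) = (v - 2)*(v + 1)*(v - 5)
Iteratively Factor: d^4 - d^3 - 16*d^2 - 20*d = (d - 5)*(d^3 + 4*d^2 + 4*d) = (d - 5)*(d + 2)*(d^2 + 2*d) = (d - 5)*(d + 2)^2*(d)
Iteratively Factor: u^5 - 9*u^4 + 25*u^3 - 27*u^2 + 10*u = (u - 1)*(u^4 - 8*u^3 + 17*u^2 - 10*u) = (u - 5)*(u - 1)*(u^3 - 3*u^2 + 2*u) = u*(u - 5)*(u - 1)*(u^2 - 3*u + 2) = u*(u - 5)*(u - 2)*(u - 1)*(u - 1)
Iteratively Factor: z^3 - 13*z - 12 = (z + 1)*(z^2 - z - 12) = (z + 1)*(z + 3)*(z - 4)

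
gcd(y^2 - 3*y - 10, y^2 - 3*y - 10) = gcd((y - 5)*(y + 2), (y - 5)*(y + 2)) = y^2 - 3*y - 10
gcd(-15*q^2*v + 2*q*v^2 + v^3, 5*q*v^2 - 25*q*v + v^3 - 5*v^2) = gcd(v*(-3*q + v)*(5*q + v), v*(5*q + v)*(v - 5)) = 5*q*v + v^2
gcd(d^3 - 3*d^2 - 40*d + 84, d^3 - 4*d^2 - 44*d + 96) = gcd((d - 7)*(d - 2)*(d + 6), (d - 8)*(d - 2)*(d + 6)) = d^2 + 4*d - 12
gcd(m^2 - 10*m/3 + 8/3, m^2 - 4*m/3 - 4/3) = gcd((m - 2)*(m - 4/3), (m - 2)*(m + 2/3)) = m - 2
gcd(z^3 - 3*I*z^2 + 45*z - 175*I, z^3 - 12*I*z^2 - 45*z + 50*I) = z^2 - 10*I*z - 25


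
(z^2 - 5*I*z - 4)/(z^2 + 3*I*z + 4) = (z - 4*I)/(z + 4*I)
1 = 1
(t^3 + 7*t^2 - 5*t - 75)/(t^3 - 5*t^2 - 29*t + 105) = (t + 5)/(t - 7)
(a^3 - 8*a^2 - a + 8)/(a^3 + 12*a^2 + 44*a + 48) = (a^3 - 8*a^2 - a + 8)/(a^3 + 12*a^2 + 44*a + 48)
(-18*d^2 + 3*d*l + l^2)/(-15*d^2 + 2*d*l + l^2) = (6*d + l)/(5*d + l)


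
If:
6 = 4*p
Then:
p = 3/2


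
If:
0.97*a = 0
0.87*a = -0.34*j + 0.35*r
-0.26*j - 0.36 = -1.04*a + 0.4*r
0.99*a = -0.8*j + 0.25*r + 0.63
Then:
No Solution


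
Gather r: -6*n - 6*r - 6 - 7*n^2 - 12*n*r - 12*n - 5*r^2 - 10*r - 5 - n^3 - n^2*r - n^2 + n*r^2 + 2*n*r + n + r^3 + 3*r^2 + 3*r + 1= -n^3 - 8*n^2 - 17*n + r^3 + r^2*(n - 2) + r*(-n^2 - 10*n - 13) - 10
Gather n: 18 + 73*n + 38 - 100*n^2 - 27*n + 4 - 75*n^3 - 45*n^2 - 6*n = -75*n^3 - 145*n^2 + 40*n + 60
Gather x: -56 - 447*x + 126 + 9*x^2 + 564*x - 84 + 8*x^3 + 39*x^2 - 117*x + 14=8*x^3 + 48*x^2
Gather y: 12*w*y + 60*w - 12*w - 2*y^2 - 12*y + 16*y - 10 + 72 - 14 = 48*w - 2*y^2 + y*(12*w + 4) + 48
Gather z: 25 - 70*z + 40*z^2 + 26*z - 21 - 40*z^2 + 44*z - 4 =0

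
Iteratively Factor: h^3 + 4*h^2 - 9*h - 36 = (h + 3)*(h^2 + h - 12) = (h + 3)*(h + 4)*(h - 3)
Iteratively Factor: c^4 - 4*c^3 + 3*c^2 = (c - 1)*(c^3 - 3*c^2) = c*(c - 1)*(c^2 - 3*c) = c*(c - 3)*(c - 1)*(c)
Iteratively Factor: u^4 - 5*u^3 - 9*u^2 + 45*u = (u)*(u^3 - 5*u^2 - 9*u + 45) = u*(u - 3)*(u^2 - 2*u - 15) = u*(u - 5)*(u - 3)*(u + 3)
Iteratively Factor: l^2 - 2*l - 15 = (l + 3)*(l - 5)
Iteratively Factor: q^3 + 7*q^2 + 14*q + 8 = (q + 1)*(q^2 + 6*q + 8) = (q + 1)*(q + 4)*(q + 2)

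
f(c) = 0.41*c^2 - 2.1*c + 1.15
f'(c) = 0.82*c - 2.1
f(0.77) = -0.22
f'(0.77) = -1.47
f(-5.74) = 26.71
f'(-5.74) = -6.81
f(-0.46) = 2.20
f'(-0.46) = -2.48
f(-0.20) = 1.59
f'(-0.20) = -2.26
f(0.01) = 1.13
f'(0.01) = -2.09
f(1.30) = -0.89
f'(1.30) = -1.03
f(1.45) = -1.03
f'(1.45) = -0.91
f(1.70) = -1.24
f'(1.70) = -0.71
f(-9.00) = 53.26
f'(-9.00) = -9.48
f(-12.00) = 85.39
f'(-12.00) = -11.94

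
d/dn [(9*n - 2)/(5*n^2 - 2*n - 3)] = (-45*n^2 + 20*n - 31)/(25*n^4 - 20*n^3 - 26*n^2 + 12*n + 9)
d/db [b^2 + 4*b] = 2*b + 4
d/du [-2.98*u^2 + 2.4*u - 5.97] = 2.4 - 5.96*u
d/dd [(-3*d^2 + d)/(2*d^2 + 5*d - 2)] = (-17*d^2 + 12*d - 2)/(4*d^4 + 20*d^3 + 17*d^2 - 20*d + 4)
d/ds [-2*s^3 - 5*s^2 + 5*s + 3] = -6*s^2 - 10*s + 5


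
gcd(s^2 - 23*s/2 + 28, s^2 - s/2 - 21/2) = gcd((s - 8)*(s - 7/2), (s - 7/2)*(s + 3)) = s - 7/2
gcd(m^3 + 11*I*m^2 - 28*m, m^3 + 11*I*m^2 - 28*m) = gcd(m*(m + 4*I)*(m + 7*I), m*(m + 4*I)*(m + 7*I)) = m^3 + 11*I*m^2 - 28*m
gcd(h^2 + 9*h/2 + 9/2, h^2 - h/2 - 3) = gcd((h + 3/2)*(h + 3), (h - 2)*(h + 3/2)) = h + 3/2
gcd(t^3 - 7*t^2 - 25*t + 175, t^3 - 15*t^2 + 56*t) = t - 7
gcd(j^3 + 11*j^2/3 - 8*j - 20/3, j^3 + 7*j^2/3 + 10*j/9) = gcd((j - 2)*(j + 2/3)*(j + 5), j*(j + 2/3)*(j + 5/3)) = j + 2/3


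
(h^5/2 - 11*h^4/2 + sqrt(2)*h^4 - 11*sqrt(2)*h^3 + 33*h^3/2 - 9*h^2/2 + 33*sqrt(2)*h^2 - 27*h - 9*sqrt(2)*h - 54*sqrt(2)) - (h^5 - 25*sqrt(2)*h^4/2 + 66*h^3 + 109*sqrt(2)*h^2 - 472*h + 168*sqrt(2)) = -h^5/2 - 11*h^4/2 + 27*sqrt(2)*h^4/2 - 99*h^3/2 - 11*sqrt(2)*h^3 - 76*sqrt(2)*h^2 - 9*h^2/2 - 9*sqrt(2)*h + 445*h - 222*sqrt(2)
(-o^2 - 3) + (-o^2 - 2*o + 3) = -2*o^2 - 2*o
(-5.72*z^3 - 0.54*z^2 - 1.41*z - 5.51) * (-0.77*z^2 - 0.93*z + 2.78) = 4.4044*z^5 + 5.7354*z^4 - 14.3137*z^3 + 4.0528*z^2 + 1.2045*z - 15.3178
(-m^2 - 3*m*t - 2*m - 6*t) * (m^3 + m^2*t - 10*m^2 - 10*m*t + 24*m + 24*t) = -m^5 - 4*m^4*t + 8*m^4 - 3*m^3*t^2 + 32*m^3*t - 4*m^3 + 24*m^2*t^2 - 16*m^2*t - 48*m^2 - 12*m*t^2 - 192*m*t - 144*t^2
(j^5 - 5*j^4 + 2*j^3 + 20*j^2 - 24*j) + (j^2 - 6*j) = j^5 - 5*j^4 + 2*j^3 + 21*j^2 - 30*j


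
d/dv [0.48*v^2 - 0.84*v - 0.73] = 0.96*v - 0.84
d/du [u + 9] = 1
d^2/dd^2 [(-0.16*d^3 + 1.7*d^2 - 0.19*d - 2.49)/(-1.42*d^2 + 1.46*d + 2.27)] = (-4.44089209850063e-16*d^5 + 3.5527136788005e-15*d^4 - 4.569048*d^3 + 0.427968000000007*d^2 - 22.352148*d + 7.888644)/(2.863288*d^6 - 8.831832*d^5 - 4.651068*d^4 + 25.124848*d^3 + 7.435158*d^2 - 22.569702*d - 11.697083)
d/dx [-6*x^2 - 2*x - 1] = -12*x - 2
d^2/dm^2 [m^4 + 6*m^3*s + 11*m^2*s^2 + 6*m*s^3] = 12*m^2 + 36*m*s + 22*s^2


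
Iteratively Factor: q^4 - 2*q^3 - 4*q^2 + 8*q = (q + 2)*(q^3 - 4*q^2 + 4*q) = (q - 2)*(q + 2)*(q^2 - 2*q) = (q - 2)^2*(q + 2)*(q)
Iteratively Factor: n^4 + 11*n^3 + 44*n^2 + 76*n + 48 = (n + 2)*(n^3 + 9*n^2 + 26*n + 24) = (n + 2)*(n + 4)*(n^2 + 5*n + 6) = (n + 2)*(n + 3)*(n + 4)*(n + 2)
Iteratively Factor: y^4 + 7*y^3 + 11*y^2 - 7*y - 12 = (y - 1)*(y^3 + 8*y^2 + 19*y + 12) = (y - 1)*(y + 1)*(y^2 + 7*y + 12) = (y - 1)*(y + 1)*(y + 3)*(y + 4)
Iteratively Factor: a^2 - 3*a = (a)*(a - 3)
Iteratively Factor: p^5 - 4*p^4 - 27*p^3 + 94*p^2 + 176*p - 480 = (p + 3)*(p^4 - 7*p^3 - 6*p^2 + 112*p - 160) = (p - 2)*(p + 3)*(p^3 - 5*p^2 - 16*p + 80) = (p - 4)*(p - 2)*(p + 3)*(p^2 - p - 20) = (p - 4)*(p - 2)*(p + 3)*(p + 4)*(p - 5)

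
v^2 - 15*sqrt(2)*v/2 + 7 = (v - 7*sqrt(2))*(v - sqrt(2)/2)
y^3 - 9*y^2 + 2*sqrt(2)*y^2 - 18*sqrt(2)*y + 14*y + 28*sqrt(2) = (y - 7)*(y - 2)*(y + 2*sqrt(2))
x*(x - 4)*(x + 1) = x^3 - 3*x^2 - 4*x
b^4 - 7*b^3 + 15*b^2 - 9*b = b*(b - 3)^2*(b - 1)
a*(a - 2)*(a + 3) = a^3 + a^2 - 6*a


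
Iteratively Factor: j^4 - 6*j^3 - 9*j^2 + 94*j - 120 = (j - 3)*(j^3 - 3*j^2 - 18*j + 40) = (j - 3)*(j - 2)*(j^2 - j - 20) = (j - 3)*(j - 2)*(j + 4)*(j - 5)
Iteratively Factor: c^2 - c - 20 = (c + 4)*(c - 5)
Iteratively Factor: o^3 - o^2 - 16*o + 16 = (o - 4)*(o^2 + 3*o - 4) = (o - 4)*(o + 4)*(o - 1)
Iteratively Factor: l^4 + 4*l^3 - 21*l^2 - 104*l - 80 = (l - 5)*(l^3 + 9*l^2 + 24*l + 16) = (l - 5)*(l + 4)*(l^2 + 5*l + 4) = (l - 5)*(l + 1)*(l + 4)*(l + 4)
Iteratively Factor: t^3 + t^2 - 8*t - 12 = (t + 2)*(t^2 - t - 6) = (t + 2)^2*(t - 3)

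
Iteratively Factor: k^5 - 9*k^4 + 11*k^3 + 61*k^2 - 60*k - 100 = (k + 1)*(k^4 - 10*k^3 + 21*k^2 + 40*k - 100) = (k - 5)*(k + 1)*(k^3 - 5*k^2 - 4*k + 20) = (k - 5)^2*(k + 1)*(k^2 - 4) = (k - 5)^2*(k + 1)*(k + 2)*(k - 2)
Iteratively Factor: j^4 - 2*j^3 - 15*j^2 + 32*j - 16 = (j - 4)*(j^3 + 2*j^2 - 7*j + 4) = (j - 4)*(j - 1)*(j^2 + 3*j - 4) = (j - 4)*(j - 1)*(j + 4)*(j - 1)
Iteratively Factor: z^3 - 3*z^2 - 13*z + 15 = (z + 3)*(z^2 - 6*z + 5) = (z - 1)*(z + 3)*(z - 5)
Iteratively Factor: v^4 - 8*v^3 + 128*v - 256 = (v - 4)*(v^3 - 4*v^2 - 16*v + 64) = (v - 4)^2*(v^2 - 16) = (v - 4)^3*(v + 4)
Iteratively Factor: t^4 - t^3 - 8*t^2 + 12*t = (t - 2)*(t^3 + t^2 - 6*t) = (t - 2)^2*(t^2 + 3*t) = t*(t - 2)^2*(t + 3)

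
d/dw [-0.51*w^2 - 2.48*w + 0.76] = -1.02*w - 2.48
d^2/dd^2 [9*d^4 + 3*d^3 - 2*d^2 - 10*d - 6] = 108*d^2 + 18*d - 4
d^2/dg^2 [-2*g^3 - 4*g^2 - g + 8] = -12*g - 8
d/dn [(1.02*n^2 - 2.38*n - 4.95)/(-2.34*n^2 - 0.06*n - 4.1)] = (-5.6304*n^2 - 31.53*n + 9.461)/(5.4756*n^4 + 0.2808*n^3 + 19.1916*n^2 + 0.492*n + 16.81)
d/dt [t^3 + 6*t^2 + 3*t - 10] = 3*t^2 + 12*t + 3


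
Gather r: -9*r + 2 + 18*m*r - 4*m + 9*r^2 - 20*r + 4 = -4*m + 9*r^2 + r*(18*m - 29) + 6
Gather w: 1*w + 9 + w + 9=2*w + 18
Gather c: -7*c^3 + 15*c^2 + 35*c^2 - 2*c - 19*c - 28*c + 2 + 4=-7*c^3 + 50*c^2 - 49*c + 6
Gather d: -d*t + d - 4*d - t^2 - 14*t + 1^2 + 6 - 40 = d*(-t - 3) - t^2 - 14*t - 33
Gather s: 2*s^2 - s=2*s^2 - s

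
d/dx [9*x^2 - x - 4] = 18*x - 1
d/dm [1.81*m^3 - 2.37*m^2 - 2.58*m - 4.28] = 5.43*m^2 - 4.74*m - 2.58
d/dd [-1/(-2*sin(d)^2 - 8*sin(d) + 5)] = -4*(sin(d) + 2)*cos(d)/(-8*sin(d) + cos(2*d) + 4)^2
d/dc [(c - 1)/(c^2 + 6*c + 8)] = (c^2 + 6*c - 2*(c - 1)*(c + 3) + 8)/(c^2 + 6*c + 8)^2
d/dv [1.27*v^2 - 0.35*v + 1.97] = 2.54*v - 0.35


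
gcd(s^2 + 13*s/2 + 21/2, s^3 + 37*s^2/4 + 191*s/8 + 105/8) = s + 7/2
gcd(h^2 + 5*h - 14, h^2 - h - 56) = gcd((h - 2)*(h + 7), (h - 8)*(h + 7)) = h + 7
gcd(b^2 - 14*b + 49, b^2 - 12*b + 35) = b - 7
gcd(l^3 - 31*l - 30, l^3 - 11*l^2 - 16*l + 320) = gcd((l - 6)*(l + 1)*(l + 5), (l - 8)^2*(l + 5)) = l + 5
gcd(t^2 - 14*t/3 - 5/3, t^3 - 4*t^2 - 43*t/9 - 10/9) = t^2 - 14*t/3 - 5/3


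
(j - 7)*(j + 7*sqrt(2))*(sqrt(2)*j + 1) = sqrt(2)*j^3 - 7*sqrt(2)*j^2 + 15*j^2 - 105*j + 7*sqrt(2)*j - 49*sqrt(2)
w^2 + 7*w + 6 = (w + 1)*(w + 6)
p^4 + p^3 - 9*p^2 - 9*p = p*(p - 3)*(p + 1)*(p + 3)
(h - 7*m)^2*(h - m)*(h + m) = h^4 - 14*h^3*m + 48*h^2*m^2 + 14*h*m^3 - 49*m^4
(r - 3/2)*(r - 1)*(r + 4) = r^3 + 3*r^2/2 - 17*r/2 + 6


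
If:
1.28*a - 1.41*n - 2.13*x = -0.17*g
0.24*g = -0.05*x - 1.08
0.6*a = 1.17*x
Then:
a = 1.95*x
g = -0.208333333333333*x - 4.5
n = 0.234456264775414*x - 0.542553191489362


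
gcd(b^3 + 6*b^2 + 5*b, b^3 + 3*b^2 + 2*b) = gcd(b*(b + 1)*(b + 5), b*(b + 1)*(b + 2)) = b^2 + b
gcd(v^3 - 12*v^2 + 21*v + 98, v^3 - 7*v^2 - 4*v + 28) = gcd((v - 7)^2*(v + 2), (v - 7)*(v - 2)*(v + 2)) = v^2 - 5*v - 14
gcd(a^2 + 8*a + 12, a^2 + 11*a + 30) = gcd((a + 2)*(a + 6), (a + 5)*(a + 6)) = a + 6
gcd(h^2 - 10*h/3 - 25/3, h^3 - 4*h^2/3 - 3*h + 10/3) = h + 5/3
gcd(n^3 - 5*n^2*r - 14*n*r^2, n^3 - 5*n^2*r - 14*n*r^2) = -n^3 + 5*n^2*r + 14*n*r^2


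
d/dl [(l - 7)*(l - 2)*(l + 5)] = 3*l^2 - 8*l - 31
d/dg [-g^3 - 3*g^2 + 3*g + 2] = -3*g^2 - 6*g + 3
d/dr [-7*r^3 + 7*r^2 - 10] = 7*r*(2 - 3*r)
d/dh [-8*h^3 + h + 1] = 1 - 24*h^2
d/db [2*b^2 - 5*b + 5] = 4*b - 5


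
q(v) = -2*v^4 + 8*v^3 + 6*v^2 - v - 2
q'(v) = -8*v^3 + 24*v^2 + 12*v - 1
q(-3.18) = -399.93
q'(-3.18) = 460.80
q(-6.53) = -5603.68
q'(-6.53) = 3171.58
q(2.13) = 59.23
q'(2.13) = 56.14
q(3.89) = 97.85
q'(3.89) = -62.06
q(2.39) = 73.84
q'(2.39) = 55.56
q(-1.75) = -43.51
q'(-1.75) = 94.38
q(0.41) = -0.91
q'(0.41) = 7.40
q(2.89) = 98.81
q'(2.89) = 41.03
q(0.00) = -2.00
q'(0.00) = -1.00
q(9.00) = -6815.00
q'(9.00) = -3781.00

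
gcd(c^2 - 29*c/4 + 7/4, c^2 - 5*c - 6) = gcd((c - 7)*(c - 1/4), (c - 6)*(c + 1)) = 1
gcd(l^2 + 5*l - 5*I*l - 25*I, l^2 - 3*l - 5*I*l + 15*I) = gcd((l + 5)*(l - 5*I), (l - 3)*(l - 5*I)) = l - 5*I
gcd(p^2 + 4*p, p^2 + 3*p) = p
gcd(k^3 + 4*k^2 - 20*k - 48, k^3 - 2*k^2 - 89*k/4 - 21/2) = 1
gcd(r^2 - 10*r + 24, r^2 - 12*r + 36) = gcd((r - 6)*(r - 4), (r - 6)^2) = r - 6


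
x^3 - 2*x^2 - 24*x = x*(x - 6)*(x + 4)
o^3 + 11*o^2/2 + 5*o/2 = o*(o + 1/2)*(o + 5)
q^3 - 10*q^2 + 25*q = q*(q - 5)^2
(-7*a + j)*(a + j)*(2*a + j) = -14*a^3 - 19*a^2*j - 4*a*j^2 + j^3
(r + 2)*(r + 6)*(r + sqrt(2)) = r^3 + sqrt(2)*r^2 + 8*r^2 + 8*sqrt(2)*r + 12*r + 12*sqrt(2)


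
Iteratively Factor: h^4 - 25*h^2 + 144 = (h + 4)*(h^3 - 4*h^2 - 9*h + 36) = (h + 3)*(h + 4)*(h^2 - 7*h + 12) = (h - 3)*(h + 3)*(h + 4)*(h - 4)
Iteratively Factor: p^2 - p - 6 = (p - 3)*(p + 2)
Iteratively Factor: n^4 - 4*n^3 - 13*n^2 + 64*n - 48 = (n - 1)*(n^3 - 3*n^2 - 16*n + 48) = (n - 1)*(n + 4)*(n^2 - 7*n + 12) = (n - 3)*(n - 1)*(n + 4)*(n - 4)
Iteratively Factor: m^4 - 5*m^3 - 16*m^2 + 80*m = (m + 4)*(m^3 - 9*m^2 + 20*m) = (m - 5)*(m + 4)*(m^2 - 4*m) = (m - 5)*(m - 4)*(m + 4)*(m)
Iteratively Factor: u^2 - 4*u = (u)*(u - 4)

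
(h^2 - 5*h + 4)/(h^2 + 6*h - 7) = (h - 4)/(h + 7)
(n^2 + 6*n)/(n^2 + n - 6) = n*(n + 6)/(n^2 + n - 6)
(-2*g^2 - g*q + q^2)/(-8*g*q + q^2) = (2*g^2 + g*q - q^2)/(q*(8*g - q))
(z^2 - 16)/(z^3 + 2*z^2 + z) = (z^2 - 16)/(z*(z^2 + 2*z + 1))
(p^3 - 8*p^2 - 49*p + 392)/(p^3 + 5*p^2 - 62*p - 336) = (p - 7)/(p + 6)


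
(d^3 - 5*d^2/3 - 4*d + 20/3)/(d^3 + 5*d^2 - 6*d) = (3*d^3 - 5*d^2 - 12*d + 20)/(3*d*(d^2 + 5*d - 6))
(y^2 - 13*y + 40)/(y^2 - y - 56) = (y - 5)/(y + 7)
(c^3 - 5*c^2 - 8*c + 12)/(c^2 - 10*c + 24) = (c^2 + c - 2)/(c - 4)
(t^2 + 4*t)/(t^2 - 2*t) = (t + 4)/(t - 2)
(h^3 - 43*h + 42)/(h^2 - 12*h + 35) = (h^3 - 43*h + 42)/(h^2 - 12*h + 35)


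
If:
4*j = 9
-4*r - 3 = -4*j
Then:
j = 9/4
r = 3/2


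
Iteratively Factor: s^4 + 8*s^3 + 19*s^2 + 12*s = (s + 3)*(s^3 + 5*s^2 + 4*s) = (s + 3)*(s + 4)*(s^2 + s) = (s + 1)*(s + 3)*(s + 4)*(s)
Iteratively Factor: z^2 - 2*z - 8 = (z + 2)*(z - 4)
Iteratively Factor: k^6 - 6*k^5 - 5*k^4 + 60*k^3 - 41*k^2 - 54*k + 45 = (k - 1)*(k^5 - 5*k^4 - 10*k^3 + 50*k^2 + 9*k - 45) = (k - 1)*(k + 1)*(k^4 - 6*k^3 - 4*k^2 + 54*k - 45) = (k - 1)*(k + 1)*(k + 3)*(k^3 - 9*k^2 + 23*k - 15) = (k - 1)^2*(k + 1)*(k + 3)*(k^2 - 8*k + 15) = (k - 3)*(k - 1)^2*(k + 1)*(k + 3)*(k - 5)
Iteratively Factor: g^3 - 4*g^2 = (g - 4)*(g^2) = g*(g - 4)*(g)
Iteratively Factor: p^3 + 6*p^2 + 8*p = (p + 2)*(p^2 + 4*p) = (p + 2)*(p + 4)*(p)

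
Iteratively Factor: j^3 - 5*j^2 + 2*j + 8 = (j - 2)*(j^2 - 3*j - 4) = (j - 4)*(j - 2)*(j + 1)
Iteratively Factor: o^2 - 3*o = (o - 3)*(o)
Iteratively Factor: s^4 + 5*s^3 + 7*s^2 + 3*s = (s + 1)*(s^3 + 4*s^2 + 3*s) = s*(s + 1)*(s^2 + 4*s + 3) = s*(s + 1)*(s + 3)*(s + 1)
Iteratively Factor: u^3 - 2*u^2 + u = (u)*(u^2 - 2*u + 1) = u*(u - 1)*(u - 1)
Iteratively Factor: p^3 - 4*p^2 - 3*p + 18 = (p - 3)*(p^2 - p - 6) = (p - 3)^2*(p + 2)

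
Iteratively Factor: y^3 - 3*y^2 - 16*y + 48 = (y - 4)*(y^2 + y - 12) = (y - 4)*(y + 4)*(y - 3)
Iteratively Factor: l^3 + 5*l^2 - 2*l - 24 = (l + 4)*(l^2 + l - 6) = (l + 3)*(l + 4)*(l - 2)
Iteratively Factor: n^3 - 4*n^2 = (n)*(n^2 - 4*n) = n*(n - 4)*(n)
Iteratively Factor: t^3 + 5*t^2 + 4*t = (t)*(t^2 + 5*t + 4) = t*(t + 4)*(t + 1)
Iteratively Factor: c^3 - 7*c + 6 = (c - 2)*(c^2 + 2*c - 3) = (c - 2)*(c + 3)*(c - 1)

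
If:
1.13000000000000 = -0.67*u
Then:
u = -1.69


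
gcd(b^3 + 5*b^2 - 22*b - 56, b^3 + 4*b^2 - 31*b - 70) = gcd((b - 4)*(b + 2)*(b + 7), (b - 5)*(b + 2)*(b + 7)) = b^2 + 9*b + 14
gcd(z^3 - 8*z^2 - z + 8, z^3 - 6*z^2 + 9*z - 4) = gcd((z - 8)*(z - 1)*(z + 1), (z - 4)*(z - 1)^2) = z - 1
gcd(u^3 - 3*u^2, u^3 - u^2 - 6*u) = u^2 - 3*u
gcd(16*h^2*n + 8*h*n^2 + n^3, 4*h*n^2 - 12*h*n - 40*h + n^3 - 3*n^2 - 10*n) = 4*h + n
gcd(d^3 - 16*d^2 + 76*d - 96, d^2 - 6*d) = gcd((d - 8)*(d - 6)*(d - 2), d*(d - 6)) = d - 6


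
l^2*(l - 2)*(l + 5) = l^4 + 3*l^3 - 10*l^2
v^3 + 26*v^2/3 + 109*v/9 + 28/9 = (v + 1/3)*(v + 4/3)*(v + 7)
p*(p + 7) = p^2 + 7*p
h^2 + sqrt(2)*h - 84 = (h - 6*sqrt(2))*(h + 7*sqrt(2))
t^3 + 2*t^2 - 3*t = t*(t - 1)*(t + 3)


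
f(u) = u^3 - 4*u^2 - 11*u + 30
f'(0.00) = -11.00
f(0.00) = 30.00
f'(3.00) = -8.00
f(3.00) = -12.00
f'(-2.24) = 21.97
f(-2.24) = 23.33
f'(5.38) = 32.79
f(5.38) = 10.76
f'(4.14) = 7.30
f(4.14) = -13.14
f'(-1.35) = 5.27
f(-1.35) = 35.10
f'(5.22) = 28.99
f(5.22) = 5.82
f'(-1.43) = 6.57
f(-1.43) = 34.63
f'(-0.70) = -3.93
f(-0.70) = 35.40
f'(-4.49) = 85.40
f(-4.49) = -91.77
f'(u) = 3*u^2 - 8*u - 11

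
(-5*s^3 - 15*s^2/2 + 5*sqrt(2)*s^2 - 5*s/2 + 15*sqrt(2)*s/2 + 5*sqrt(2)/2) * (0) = 0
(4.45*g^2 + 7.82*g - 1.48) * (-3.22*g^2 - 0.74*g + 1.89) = -14.329*g^4 - 28.4734*g^3 + 7.3893*g^2 + 15.875*g - 2.7972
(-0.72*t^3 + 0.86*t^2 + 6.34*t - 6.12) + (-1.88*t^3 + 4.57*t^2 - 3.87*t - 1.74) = -2.6*t^3 + 5.43*t^2 + 2.47*t - 7.86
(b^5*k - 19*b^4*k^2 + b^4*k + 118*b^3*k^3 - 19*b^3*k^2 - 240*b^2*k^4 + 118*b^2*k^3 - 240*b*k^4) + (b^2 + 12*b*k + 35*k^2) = b^5*k - 19*b^4*k^2 + b^4*k + 118*b^3*k^3 - 19*b^3*k^2 - 240*b^2*k^4 + 118*b^2*k^3 + b^2 - 240*b*k^4 + 12*b*k + 35*k^2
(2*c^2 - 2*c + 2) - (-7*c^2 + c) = 9*c^2 - 3*c + 2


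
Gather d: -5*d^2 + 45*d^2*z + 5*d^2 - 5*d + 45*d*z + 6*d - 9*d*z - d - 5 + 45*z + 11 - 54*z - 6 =45*d^2*z + 36*d*z - 9*z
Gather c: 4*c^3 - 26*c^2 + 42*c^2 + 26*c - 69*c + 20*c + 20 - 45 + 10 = 4*c^3 + 16*c^2 - 23*c - 15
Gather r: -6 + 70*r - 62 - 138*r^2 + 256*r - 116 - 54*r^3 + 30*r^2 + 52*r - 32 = -54*r^3 - 108*r^2 + 378*r - 216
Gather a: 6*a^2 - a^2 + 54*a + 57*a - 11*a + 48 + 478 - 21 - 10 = 5*a^2 + 100*a + 495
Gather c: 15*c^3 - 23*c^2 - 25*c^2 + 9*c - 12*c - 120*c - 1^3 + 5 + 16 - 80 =15*c^3 - 48*c^2 - 123*c - 60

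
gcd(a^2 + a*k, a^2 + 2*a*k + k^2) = a + k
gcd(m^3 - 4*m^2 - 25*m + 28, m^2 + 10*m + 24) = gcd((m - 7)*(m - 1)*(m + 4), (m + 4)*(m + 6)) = m + 4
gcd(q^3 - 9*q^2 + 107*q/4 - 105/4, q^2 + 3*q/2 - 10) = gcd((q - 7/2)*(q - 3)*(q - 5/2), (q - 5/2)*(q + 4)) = q - 5/2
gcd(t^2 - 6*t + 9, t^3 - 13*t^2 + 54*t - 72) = t - 3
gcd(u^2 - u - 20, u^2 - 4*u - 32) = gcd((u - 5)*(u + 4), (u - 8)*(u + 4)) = u + 4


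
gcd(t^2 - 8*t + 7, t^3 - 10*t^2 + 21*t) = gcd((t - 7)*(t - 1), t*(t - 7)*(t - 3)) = t - 7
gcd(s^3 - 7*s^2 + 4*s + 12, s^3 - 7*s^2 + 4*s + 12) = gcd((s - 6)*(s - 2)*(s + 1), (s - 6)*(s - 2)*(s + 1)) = s^3 - 7*s^2 + 4*s + 12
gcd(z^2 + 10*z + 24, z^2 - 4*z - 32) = z + 4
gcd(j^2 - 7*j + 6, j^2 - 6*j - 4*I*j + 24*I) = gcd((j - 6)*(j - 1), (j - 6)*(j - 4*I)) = j - 6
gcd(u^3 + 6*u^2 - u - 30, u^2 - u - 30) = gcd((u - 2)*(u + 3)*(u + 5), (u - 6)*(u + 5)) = u + 5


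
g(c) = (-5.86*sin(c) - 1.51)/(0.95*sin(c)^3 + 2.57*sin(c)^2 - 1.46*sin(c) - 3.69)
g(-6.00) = 0.81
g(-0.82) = -1.71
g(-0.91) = -2.22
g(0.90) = 2.18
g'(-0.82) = 5.13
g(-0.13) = 0.22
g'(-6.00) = 1.49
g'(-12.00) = 2.03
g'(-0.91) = 6.20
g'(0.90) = 3.39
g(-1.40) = -6.42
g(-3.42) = 0.80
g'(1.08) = 4.26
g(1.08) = 2.87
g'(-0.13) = 1.55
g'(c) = (-5.86*sin(c) - 1.51)*(-2.85*sin(c)^2*cos(c) - 5.14*sin(c)*cos(c) + 1.46*cos(c))/(0.95*sin(c)^3 + 2.57*sin(c)^2 - 1.46*sin(c) - 3.69)^2 - 5.86*cos(c)/(0.95*sin(c)^3 + 2.57*sin(c)^2 - 1.46*sin(c) - 3.69) = (11.134*sin(c)^3 + 19.3637*sin(c)^2 + 7.7614*sin(c) + 19.4188)*cos(c)/(0.9025*sin(c)^6 + 4.883*sin(c)^5 + 3.8309*sin(c)^4 - 14.5154*sin(c)^3 - 16.835*sin(c)^2 + 10.7748*sin(c) + 13.6161)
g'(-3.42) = -1.49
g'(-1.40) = 7.66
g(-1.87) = -5.26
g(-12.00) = 1.30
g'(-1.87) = -9.75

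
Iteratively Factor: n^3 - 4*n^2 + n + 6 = (n - 3)*(n^2 - n - 2) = (n - 3)*(n - 2)*(n + 1)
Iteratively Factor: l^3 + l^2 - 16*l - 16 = (l + 1)*(l^2 - 16) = (l - 4)*(l + 1)*(l + 4)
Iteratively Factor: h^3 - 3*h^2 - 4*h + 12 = (h - 3)*(h^2 - 4) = (h - 3)*(h + 2)*(h - 2)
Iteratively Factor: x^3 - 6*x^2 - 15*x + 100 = (x - 5)*(x^2 - x - 20) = (x - 5)^2*(x + 4)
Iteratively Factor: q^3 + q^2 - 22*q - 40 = (q + 2)*(q^2 - q - 20) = (q - 5)*(q + 2)*(q + 4)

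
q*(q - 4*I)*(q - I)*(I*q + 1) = I*q^4 + 6*q^3 - 9*I*q^2 - 4*q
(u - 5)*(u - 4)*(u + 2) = u^3 - 7*u^2 + 2*u + 40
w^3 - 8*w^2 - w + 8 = (w - 8)*(w - 1)*(w + 1)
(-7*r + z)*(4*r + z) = -28*r^2 - 3*r*z + z^2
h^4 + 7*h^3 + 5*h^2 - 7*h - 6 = (h - 1)*(h + 1)^2*(h + 6)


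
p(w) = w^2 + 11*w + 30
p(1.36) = 46.81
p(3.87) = 87.55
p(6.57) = 145.43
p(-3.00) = 6.00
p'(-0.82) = 9.36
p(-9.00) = 12.00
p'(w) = 2*w + 11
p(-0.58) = 23.96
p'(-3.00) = 5.00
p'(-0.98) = 9.04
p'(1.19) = 13.38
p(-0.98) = 20.18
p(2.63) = 65.85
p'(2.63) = 16.26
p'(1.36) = 13.72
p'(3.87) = 18.74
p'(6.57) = 24.14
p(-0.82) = 21.65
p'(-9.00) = -7.00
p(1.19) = 44.51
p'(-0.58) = 9.84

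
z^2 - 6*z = z*(z - 6)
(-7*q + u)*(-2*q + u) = 14*q^2 - 9*q*u + u^2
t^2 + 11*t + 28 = (t + 4)*(t + 7)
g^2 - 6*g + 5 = (g - 5)*(g - 1)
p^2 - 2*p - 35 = (p - 7)*(p + 5)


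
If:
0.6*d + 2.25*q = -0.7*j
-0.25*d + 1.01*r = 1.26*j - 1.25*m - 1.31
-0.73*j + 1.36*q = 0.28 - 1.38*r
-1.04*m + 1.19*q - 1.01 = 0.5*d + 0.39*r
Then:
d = 0.732705347734534 - 2.15360689376024*r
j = 1.87409644452047*r - 0.473265586337013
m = 0.650367837324584*r - 1.3785106414808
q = -0.00875705551474892*r - 0.0481499103132496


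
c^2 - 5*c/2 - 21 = (c - 6)*(c + 7/2)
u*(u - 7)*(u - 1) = u^3 - 8*u^2 + 7*u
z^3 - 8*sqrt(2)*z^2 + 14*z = z*(z - 7*sqrt(2))*(z - sqrt(2))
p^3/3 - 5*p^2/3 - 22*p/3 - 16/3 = (p/3 + 1/3)*(p - 8)*(p + 2)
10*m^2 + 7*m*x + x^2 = (2*m + x)*(5*m + x)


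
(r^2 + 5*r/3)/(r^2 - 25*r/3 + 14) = r*(3*r + 5)/(3*r^2 - 25*r + 42)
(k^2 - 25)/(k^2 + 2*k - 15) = (k - 5)/(k - 3)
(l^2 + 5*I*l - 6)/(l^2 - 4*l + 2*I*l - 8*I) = (l + 3*I)/(l - 4)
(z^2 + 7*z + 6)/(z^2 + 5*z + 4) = (z + 6)/(z + 4)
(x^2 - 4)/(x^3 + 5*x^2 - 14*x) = (x + 2)/(x*(x + 7))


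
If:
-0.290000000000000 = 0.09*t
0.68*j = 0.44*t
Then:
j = -2.08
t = -3.22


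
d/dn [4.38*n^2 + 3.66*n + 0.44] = 8.76*n + 3.66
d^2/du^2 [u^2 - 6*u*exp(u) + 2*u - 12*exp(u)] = -6*u*exp(u) - 24*exp(u) + 2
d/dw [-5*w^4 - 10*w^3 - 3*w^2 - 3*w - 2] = -20*w^3 - 30*w^2 - 6*w - 3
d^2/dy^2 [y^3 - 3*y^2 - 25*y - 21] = 6*y - 6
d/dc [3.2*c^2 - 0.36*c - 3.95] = 6.4*c - 0.36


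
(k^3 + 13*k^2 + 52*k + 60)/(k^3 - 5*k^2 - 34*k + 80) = (k^2 + 8*k + 12)/(k^2 - 10*k + 16)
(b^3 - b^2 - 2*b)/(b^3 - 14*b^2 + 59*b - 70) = b*(b + 1)/(b^2 - 12*b + 35)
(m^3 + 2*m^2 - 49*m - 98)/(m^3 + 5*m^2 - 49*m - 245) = (m + 2)/(m + 5)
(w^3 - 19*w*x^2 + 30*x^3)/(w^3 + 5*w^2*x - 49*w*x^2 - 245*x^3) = (-w^2 + 5*w*x - 6*x^2)/(-w^2 + 49*x^2)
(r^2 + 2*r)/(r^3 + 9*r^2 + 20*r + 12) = r/(r^2 + 7*r + 6)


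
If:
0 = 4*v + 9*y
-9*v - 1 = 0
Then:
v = -1/9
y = 4/81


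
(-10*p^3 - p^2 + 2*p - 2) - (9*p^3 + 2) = -19*p^3 - p^2 + 2*p - 4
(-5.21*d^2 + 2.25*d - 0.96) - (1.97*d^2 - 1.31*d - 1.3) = -7.18*d^2 + 3.56*d + 0.34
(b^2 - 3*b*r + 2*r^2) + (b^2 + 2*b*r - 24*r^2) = 2*b^2 - b*r - 22*r^2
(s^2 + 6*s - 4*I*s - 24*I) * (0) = 0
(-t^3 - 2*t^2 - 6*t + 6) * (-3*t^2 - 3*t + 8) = 3*t^5 + 9*t^4 + 16*t^3 - 16*t^2 - 66*t + 48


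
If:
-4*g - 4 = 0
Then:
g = -1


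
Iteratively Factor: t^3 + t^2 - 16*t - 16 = (t + 4)*(t^2 - 3*t - 4) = (t - 4)*(t + 4)*(t + 1)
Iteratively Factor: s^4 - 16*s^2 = (s)*(s^3 - 16*s) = s*(s - 4)*(s^2 + 4*s) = s^2*(s - 4)*(s + 4)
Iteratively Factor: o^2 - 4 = (o + 2)*(o - 2)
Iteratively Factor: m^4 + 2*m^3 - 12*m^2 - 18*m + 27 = (m - 1)*(m^3 + 3*m^2 - 9*m - 27) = (m - 1)*(m + 3)*(m^2 - 9) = (m - 3)*(m - 1)*(m + 3)*(m + 3)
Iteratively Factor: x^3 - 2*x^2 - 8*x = (x)*(x^2 - 2*x - 8) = x*(x + 2)*(x - 4)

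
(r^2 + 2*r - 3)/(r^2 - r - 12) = (r - 1)/(r - 4)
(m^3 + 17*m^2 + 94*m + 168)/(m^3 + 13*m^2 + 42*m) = (m + 4)/m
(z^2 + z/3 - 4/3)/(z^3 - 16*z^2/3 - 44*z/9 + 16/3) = 3*(z - 1)/(3*z^2 - 20*z + 12)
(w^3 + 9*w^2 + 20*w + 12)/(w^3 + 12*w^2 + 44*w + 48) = (w + 1)/(w + 4)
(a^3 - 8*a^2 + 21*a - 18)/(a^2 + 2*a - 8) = (a^2 - 6*a + 9)/(a + 4)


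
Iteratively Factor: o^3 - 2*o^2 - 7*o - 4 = (o + 1)*(o^2 - 3*o - 4) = (o + 1)^2*(o - 4)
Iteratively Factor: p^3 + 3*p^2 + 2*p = (p + 2)*(p^2 + p) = (p + 1)*(p + 2)*(p)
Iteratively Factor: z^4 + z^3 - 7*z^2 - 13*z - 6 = (z + 1)*(z^3 - 7*z - 6) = (z - 3)*(z + 1)*(z^2 + 3*z + 2) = (z - 3)*(z + 1)^2*(z + 2)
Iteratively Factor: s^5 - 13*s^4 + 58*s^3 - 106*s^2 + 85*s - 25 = (s - 1)*(s^4 - 12*s^3 + 46*s^2 - 60*s + 25) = (s - 5)*(s - 1)*(s^3 - 7*s^2 + 11*s - 5) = (s - 5)^2*(s - 1)*(s^2 - 2*s + 1) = (s - 5)^2*(s - 1)^2*(s - 1)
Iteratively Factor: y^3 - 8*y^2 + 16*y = (y - 4)*(y^2 - 4*y) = (y - 4)^2*(y)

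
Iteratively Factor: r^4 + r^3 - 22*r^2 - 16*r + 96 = (r - 2)*(r^3 + 3*r^2 - 16*r - 48) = (r - 2)*(r + 4)*(r^2 - r - 12) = (r - 4)*(r - 2)*(r + 4)*(r + 3)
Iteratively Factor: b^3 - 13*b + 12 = (b - 1)*(b^2 + b - 12) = (b - 1)*(b + 4)*(b - 3)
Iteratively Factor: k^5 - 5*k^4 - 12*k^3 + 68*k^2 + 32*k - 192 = (k - 2)*(k^4 - 3*k^3 - 18*k^2 + 32*k + 96) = (k - 2)*(k + 2)*(k^3 - 5*k^2 - 8*k + 48) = (k - 4)*(k - 2)*(k + 2)*(k^2 - k - 12) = (k - 4)^2*(k - 2)*(k + 2)*(k + 3)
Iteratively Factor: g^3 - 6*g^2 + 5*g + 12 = (g - 4)*(g^2 - 2*g - 3) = (g - 4)*(g - 3)*(g + 1)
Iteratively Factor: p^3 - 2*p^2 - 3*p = (p)*(p^2 - 2*p - 3) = p*(p - 3)*(p + 1)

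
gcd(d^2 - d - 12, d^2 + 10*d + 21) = d + 3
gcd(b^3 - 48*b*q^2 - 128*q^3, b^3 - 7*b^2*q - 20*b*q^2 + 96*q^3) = -b^2 + 4*b*q + 32*q^2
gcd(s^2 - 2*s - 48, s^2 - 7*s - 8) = s - 8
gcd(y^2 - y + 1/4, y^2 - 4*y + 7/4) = y - 1/2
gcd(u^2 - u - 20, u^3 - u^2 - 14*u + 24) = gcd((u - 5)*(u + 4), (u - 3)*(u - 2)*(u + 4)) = u + 4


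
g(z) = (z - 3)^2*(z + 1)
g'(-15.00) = 828.00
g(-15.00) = -4536.00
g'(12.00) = 315.00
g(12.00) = 1053.00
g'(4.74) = 23.00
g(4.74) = 17.38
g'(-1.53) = 25.32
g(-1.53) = -10.88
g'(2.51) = -3.20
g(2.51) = 0.84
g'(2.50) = -3.25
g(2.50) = 0.88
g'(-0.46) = 8.23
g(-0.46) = 6.46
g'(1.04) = -4.16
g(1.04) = 7.84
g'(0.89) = -3.52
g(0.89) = 8.41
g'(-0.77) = 12.48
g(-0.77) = 3.27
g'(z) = (z - 3)^2 + (z + 1)*(2*z - 6)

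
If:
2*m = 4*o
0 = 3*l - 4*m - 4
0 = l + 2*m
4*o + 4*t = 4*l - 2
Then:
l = 4/5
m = -2/5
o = -1/5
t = 1/2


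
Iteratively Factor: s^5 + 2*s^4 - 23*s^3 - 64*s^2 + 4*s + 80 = (s + 2)*(s^4 - 23*s^2 - 18*s + 40) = (s - 1)*(s + 2)*(s^3 + s^2 - 22*s - 40) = (s - 1)*(s + 2)*(s + 4)*(s^2 - 3*s - 10) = (s - 1)*(s + 2)^2*(s + 4)*(s - 5)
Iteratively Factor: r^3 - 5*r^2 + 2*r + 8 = (r - 4)*(r^2 - r - 2) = (r - 4)*(r + 1)*(r - 2)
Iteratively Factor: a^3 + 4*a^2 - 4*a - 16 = (a + 4)*(a^2 - 4) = (a - 2)*(a + 4)*(a + 2)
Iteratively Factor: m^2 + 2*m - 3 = (m + 3)*(m - 1)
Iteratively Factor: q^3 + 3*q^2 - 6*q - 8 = (q + 4)*(q^2 - q - 2) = (q - 2)*(q + 4)*(q + 1)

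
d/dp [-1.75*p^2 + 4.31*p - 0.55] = 4.31 - 3.5*p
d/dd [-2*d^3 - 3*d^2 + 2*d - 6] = -6*d^2 - 6*d + 2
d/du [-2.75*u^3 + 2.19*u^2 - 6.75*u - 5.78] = -8.25*u^2 + 4.38*u - 6.75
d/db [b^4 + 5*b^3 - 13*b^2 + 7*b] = 4*b^3 + 15*b^2 - 26*b + 7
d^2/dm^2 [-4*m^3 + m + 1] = -24*m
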